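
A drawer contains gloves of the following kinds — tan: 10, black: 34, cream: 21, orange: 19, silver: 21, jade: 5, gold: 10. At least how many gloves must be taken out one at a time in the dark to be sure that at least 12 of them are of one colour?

An adversary could hand out at most 11 gloves per colour (tan, jade, gold run out sooner): 10 + 11 + 11 + 11 + 11 + 5 + 10 = 69 gloves and still no colour has 12.
One more glove lands in a colour already at 11, so 70 draws are enough and 69 are not.

70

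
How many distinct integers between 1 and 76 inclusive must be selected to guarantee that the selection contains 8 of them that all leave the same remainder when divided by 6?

By the pigeonhole principle, the 6 residue classes mod 6 are the pigeonholes.
With 42 integers one could put 7 in each residue class and have no class reach 8.
The 43rd integer pushes some class to 8, so 6·7 + 1 = 43.

43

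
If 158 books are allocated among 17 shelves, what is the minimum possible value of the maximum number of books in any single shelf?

By pigeonhole, the 17 shelves are the holes and the 158 books are the pigeons.
If every shelf held at most 9 books, the total would be at most 17 × 9 = 153, which is less than 158.
So some shelf holds at least ⌈158/17⌉ = 10 books.

10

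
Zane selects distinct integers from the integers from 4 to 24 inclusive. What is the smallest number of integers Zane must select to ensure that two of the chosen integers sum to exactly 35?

Two chosen integers sum to 35 exactly when both halves of some pair {x, 35−x} with 11 ≤ x ≤ 35−x ≤ 24 are chosen — 7 such pairs.
The remaining 7 elements (those with no distinct partner in range) can never complete a 35-sum, so the worst case takes all of them and one from each pair: 7 + 7 = 14.
The 15th integer has to be the second member of some pair, so 14 + 1 = 15.

15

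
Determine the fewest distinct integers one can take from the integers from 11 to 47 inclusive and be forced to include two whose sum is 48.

25

A set avoiding the sum 48 can contain at most one of each pair {x, 48−x}, plus the 11 elements whose complement lies outside the range or equal to its own complement.
The integers 24, …, 47 (24 of them) are such a set: any two sum to at least 24+25 = 49 > 48.
Any 25th integer completes one of the 13 pairs, so 25 choices force a sum of 48.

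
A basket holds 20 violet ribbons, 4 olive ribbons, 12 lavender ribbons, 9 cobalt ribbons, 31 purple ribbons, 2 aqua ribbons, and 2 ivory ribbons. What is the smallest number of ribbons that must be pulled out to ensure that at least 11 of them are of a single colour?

An adversary could hand out at most 10 ribbons per colour (4 colours run out sooner): 10 + 4 + 10 + 9 + 10 + 2 + 2 = 47 ribbons and still no colour has 11.
Pigeonhole: one more ribbon lands in a colour already at 10, so 48 draws are enough and 47 are not.

48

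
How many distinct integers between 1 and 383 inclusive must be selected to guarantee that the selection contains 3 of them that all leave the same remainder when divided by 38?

By the pigeonhole principle, the 38 residue classes mod 38 are the pigeonholes.
With 76 integers one could put 2 in each residue class and have no class reach 3.
The 77th integer pushes some class to 3, so 38·2 + 1 = 77.

77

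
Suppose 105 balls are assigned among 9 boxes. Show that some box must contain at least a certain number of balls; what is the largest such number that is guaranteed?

12

By pigeonhole, the 9 boxes are the holes and the 105 balls are the pigeons.
If every box held at most 11 balls, the total would be at most 9 × 11 = 99, which is less than 105.
So some box holds at least ⌈105/9⌉ = 12 balls.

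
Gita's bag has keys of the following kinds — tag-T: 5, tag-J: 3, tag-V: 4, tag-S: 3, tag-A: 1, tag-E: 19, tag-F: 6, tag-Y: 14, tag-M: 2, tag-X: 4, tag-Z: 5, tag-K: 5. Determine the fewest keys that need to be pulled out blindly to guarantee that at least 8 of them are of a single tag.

An adversary could hand out at most 7 keys per tag (10 tags run out sooner): 5 + 3 + 4 + 3 + 1 + 7 + 6 + 7 + 2 + 4 + 5 + 5 = 52 keys and still no tag has 8.
One more key lands in a tag already at 7, so 53 draws are enough and 52 are not.

53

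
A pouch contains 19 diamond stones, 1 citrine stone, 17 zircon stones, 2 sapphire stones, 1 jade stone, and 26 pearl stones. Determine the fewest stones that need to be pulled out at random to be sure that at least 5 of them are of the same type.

17

By pigeonhole, put each drawn stone into a box by type. The largest draw with every box below 5 takes min(count, 4) from each type; types with fewer than 4 contribute all they have.
Σ min(cᵢ, 4) = 4 + 1 + 4 + 2 + 1 + 4 = 16.
Draw number 16 + 1 = 17 must push one box to 5.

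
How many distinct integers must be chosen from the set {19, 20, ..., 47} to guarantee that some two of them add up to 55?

A set avoiding the sum 55 can contain at most one of each pair {x, 55−x}, plus the 11 elements whose complement lies outside the range.
The integers 28, …, 47 (20 of them) are such a set: any two sum to at least 28+29 = 57 > 55.
Any 21st integer completes one of the 9 pairs, so 21 choices force a sum of 55.

21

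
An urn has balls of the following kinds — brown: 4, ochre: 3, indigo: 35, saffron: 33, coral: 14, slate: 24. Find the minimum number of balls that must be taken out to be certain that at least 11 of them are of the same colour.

The 6 colours are the holes; the balls drawn are the pigeons.
To avoid 11 of any one colour, the worst case takes at most 10 of each colour, or every ball of a colour that has fewer than 10.
That gives 4 + 3 + 10 + 10 + 10 + 10 = 47 balls with no colour reaching 11.
The next ball forces some colour to 11, so 47 + 1 = 48.

48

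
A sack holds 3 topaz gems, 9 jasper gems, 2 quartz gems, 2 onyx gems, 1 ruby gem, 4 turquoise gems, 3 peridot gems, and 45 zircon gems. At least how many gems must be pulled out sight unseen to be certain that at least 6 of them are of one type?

By pigeonhole, put each drawn gem into a box by type. The largest draw with every box below 6 takes min(count, 5) from each type; types with fewer than 5 contribute all they have.
Σ min(cᵢ, 5) = 3 + 5 + 2 + 2 + 1 + 4 + 3 + 5 = 25.
Draw number 25 + 1 = 26 must push one box to 6.

26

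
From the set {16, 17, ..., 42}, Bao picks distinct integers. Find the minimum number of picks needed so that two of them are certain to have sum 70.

21

A set avoiding the sum 70 can contain at most one of each pair {x, 70−x}, plus the 13 elements whose complement lies outside the range or equal to its own complement.
The integers 16, …, 35 (20 of them) are such a set: any two sum to at least 16+17 = 33 and at most 34+35 = 69 < 70.
Pigeonhole: any 21st integer completes one of the 7 pairs, so 21 choices force a sum of 70.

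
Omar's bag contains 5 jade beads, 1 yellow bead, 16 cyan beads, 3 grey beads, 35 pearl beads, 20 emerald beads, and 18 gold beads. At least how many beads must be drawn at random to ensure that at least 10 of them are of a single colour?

Put each drawn bead into a box by colour. The largest draw with every box below 10 takes min(count, 9) from each colour; colours with fewer than 9 contribute all they have.
Σ min(cᵢ, 9) = 5 + 1 + 9 + 3 + 9 + 9 + 9 = 45.
Draw number 45 + 1 = 46 must push one box to 10.

46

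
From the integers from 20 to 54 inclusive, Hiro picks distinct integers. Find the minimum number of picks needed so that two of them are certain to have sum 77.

A set avoiding the sum 77 can contain at most one of each pair {x, 77−x}, plus the 3 elements whose complement lies outside the range.
The integers 20, …, 38 (19 of them) are such a set: any two sum to at least 20+21 = 41 and at most 37+38 = 75 < 77.
Pigeonhole: any 20th integer completes one of the 16 pairs, so 20 choices force a sum of 77.

20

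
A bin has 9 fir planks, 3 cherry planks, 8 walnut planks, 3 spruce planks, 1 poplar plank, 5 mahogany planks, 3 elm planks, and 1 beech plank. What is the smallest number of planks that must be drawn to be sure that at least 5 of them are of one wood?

By pigeonhole, the 8 woods are the holes; the planks drawn are the pigeons.
To avoid 5 of any one wood, the worst case takes at most 4 of each wood, or every plank of a wood that has fewer than 4.
That gives 4 + 3 + 4 + 3 + 1 + 4 + 3 + 1 = 23 planks with no wood reaching 5.
The next plank forces some wood to 5, so 23 + 1 = 24.

24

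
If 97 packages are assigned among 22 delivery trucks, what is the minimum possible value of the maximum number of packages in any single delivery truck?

The 22 delivery trucks are the holes and the 97 packages are the pigeons.
If every delivery truck held at most 4 packages, the total would be at most 22 × 4 = 88, which is less than 97.
So some delivery truck holds at least ⌈97/22⌉ = 5 packages.

5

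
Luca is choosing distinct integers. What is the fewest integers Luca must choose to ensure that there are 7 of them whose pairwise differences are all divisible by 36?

217

Integers whose pairwise differences are multiples of 36 are exactly those sharing a remainder mod 36. The 36 residue classes mod 36 are the pigeonholes.
With 216 integers one could put 6 in each residue class and have no class reach 7.
The 217th integer pushes some class to 7, so 36·6 + 1 = 217.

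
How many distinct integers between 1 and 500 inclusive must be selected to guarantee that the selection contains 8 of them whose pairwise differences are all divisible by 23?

Integers whose pairwise differences are multiples of 23 are exactly those sharing a remainder mod 23. Pigeonhole: the 23 residue classes mod 23 are the pigeonholes.
With 161 integers one could put 7 in each residue class and have no class reach 8.
The 162nd integer pushes some class to 8, so 23·7 + 1 = 162.

162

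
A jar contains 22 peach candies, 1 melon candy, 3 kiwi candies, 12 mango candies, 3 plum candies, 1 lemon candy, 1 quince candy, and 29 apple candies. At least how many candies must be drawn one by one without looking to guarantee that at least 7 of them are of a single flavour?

28

By pigeonhole, put each drawn candy into a box by flavour. The largest draw with every box below 7 takes min(count, 6) from each flavour; flavours with fewer than 6 contribute all they have.
Σ min(cᵢ, 6) = 6 + 1 + 3 + 6 + 3 + 1 + 1 + 6 = 27.
Draw number 27 + 1 = 28 must push one box to 7.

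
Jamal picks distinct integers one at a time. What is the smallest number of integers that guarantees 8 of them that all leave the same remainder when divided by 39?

The 39 residue classes mod 39 are the pigeonholes.
With 273 integers one could put 7 in each residue class and have no class reach 8.
The 274th integer pushes some class to 8, so 39·7 + 1 = 274.

274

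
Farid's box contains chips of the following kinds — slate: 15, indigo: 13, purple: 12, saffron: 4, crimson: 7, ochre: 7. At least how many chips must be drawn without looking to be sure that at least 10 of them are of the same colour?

46

Pigeonhole: the 6 colours are the holes; the chips drawn are the pigeons.
To avoid 10 of any one colour, the worst case takes at most 9 of each colour, or every chip of a colour that has fewer than 9.
That gives 9 + 9 + 9 + 4 + 7 + 7 = 45 chips with no colour reaching 10.
The next chip forces some colour to 10, so 45 + 1 = 46.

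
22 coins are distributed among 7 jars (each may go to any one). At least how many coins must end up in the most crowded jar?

Pigeonhole: the 7 jars are the holes and the 22 coins are the pigeons.
If every jar held at most 3 coins, the total would be at most 7 × 3 = 21, which is less than 22.
So some jar holds at least ⌈22/7⌉ = 4 coins.

4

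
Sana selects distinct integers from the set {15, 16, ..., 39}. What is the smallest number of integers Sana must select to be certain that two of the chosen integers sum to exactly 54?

14

A set avoiding the sum 54 can contain at most one of each pair {x, 54−x}, plus the 1 element equal to its own complement.
The integers 27, …, 39 (13 of them) are such a set: any two sum to at least 27+28 = 55 > 54.
Pigeonhole: any 14th integer completes one of the 12 pairs, so 14 choices force a sum of 54.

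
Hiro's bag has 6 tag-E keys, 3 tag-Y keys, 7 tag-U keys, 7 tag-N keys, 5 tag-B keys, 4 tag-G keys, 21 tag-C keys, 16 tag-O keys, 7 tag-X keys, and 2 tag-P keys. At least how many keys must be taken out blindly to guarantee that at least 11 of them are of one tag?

By pigeonhole, the 10 tags are the holes; the keys drawn are the pigeons.
To avoid 11 of any one tag, the worst case takes at most 10 of each tag, or every key of a tag that has fewer than 10.
That gives 6 + 3 + 7 + 7 + 5 + 4 + 10 + 10 + 7 + 2 = 61 keys with no tag reaching 11.
The next key forces some tag to 11, so 61 + 1 = 62.

62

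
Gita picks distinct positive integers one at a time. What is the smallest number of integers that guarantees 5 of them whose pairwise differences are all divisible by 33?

Integers whose pairwise differences are multiples of 33 are exactly those sharing a remainder mod 33. By pigeonhole, the 33 residue classes mod 33 are the pigeonholes.
With 132 integers one could put 4 in each residue class and have no class reach 5.
The 133rd integer pushes some class to 5, so 33·4 + 1 = 133.

133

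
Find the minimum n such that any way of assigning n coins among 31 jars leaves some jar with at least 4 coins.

With 93 coins one could put exactly 3 in each of the 31 jars, and no jar would reach 4.
By pigeonhole, one more coin must land in a jar that already has 3, giving it 4.
So 31 × 3 + 1 = 94 coins are required.

94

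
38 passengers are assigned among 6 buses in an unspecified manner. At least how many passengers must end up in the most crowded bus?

7

By pigeonhole, the 6 buses are the holes and the 38 passengers are the pigeons.
If every bus held at most 6 passengers, the total would be at most 6 × 6 = 36, which is less than 38.
So some bus holds at least ⌈38/6⌉ = 7 passengers.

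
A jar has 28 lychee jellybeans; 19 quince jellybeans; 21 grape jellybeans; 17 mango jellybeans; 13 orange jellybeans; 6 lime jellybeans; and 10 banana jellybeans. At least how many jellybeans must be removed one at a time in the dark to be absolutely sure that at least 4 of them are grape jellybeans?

In the worst case for collecting grape jellybeans, every non-grape jellybean comes out first.
There are 28 + 19 + 17 + 13 + 6 + 10 = 93 non-grape jellybeans altogether.
After those, each further jellybean must be grape, so 93 + 4 = 97 draws guarantee 4 grape jellybeans.

97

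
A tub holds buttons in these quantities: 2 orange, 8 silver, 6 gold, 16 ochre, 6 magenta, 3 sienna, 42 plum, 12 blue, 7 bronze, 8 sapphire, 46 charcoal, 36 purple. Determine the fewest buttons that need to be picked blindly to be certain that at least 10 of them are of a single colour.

An adversary could hand out at most 9 buttons per colour (7 colours run out sooner): 2 + 8 + 6 + 9 + 6 + 3 + 9 + 9 + 7 + 8 + 9 + 9 = 85 buttons and still no colour has 10.
By pigeonhole, one more button lands in a colour already at 9, so 86 draws are enough and 85 are not.

86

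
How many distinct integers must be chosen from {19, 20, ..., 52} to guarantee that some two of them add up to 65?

A set avoiding the sum 65 can contain at most one of each pair {x, 65−x}, plus the 6 elements whose complement lies outside the range.
The integers 33, …, 52 (20 of them) are such a set: any two sum to at least 33+34 = 67 > 65.
Pigeonhole: any 21st integer completes one of the 14 pairs, so 21 choices force a sum of 65.

21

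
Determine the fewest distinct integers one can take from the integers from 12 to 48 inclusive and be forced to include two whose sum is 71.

25

A set avoiding the sum 71 can contain at most one of each pair {x, 71−x}, plus the 11 elements whose complement lies outside the range.
The integers 12, …, 35 (24 of them) are such a set: any two sum to at least 12+13 = 25 and at most 34+35 = 69 < 71.
By pigeonhole, any 25th integer completes one of the 13 pairs, so 25 choices force a sum of 71.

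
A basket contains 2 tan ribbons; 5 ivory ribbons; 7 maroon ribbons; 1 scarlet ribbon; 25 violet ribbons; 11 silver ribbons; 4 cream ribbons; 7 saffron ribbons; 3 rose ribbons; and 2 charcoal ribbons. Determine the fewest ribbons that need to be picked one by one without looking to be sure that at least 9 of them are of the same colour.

48

An adversary could hand out at most 8 ribbons per colour (8 colours run out sooner): 2 + 5 + 7 + 1 + 8 + 8 + 4 + 7 + 3 + 2 = 47 ribbons and still no colour has 9.
One more ribbon lands in a colour already at 8, so 48 draws are enough and 47 are not.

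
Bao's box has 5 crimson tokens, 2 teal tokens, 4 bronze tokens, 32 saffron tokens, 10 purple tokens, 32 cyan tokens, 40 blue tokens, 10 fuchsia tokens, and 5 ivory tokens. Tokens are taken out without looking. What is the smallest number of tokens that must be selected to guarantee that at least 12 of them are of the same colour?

70

Put each drawn token into a box by colour. The largest draw with every box below 12 takes min(count, 11) from each colour; colours with fewer than 11 contribute all they have.
Σ min(cᵢ, 11) = 5 + 2 + 4 + 11 + 10 + 11 + 11 + 10 + 5 = 69.
Draw number 69 + 1 = 70 must push one box to 12.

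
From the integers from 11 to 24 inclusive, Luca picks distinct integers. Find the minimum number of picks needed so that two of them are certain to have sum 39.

10

Group the elements by complementary pair {x, 39−x}: {15,24}, {16,23}, {17,22}, …, giving 5 two-element pairs and 4 integers whose partner 39−x falls outside [11,24].
By pigeonhole, treating each of those 9 groups as a pigeonhole, one can pick one integer per group — 9 integers — with no two summing to 39.
The 10th integer lands in an occupied pair, forcing a sum of 39.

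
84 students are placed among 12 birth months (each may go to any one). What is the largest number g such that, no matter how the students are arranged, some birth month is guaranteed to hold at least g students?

The 12 birth months are the holes and the 84 students are the pigeons.
If every birth month held at most 6 students, the total would be at most 12 × 6 = 72, which is less than 84.
So some birth month holds at least ⌈84/12⌉ = 7 students.

7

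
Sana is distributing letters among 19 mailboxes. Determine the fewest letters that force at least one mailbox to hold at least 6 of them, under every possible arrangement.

96

With 95 letters one could put exactly 5 in each of the 19 mailboxes, and no mailbox would reach 6.
By pigeonhole, one more letter must land in a mailbox that already has 5, giving it 6.
So 19 × 5 + 1 = 96 letters are required.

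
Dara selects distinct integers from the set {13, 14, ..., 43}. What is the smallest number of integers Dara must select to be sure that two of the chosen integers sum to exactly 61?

Two chosen integers sum to 61 exactly when both halves of some pair {x, 61−x} with 18 ≤ x ≤ 61−x ≤ 43 are chosen — 13 such pairs.
The remaining 5 elements (those with no distinct partner in range) can never complete a 61-sum, so the worst case takes all of them and one from each pair: 5 + 13 = 18.
By the pigeonhole principle, the 19th integer has to be the second member of some pair, so 18 + 1 = 19.

19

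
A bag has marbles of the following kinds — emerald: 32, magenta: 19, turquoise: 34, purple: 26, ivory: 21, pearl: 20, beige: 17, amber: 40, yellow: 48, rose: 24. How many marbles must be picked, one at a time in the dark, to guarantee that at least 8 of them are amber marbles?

In the worst case for collecting amber marbles, every non-amber marble comes out first.
There are 32 + 19 + 34 + 26 + 21 + 20 + 17 + 48 + 24 = 241 non-amber marbles altogether.
After those, each further marble must be amber, so 241 + 8 = 249 draws guarantee 8 amber marbles.

249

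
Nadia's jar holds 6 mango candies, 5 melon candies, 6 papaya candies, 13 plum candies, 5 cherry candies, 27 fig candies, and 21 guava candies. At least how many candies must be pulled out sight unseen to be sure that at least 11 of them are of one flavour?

53

By the pigeonhole principle, the 7 flavours are the holes; the candies drawn are the pigeons.
To avoid 11 of any one flavour, the worst case takes at most 10 of each flavour, or every candy of a flavour that has fewer than 10.
That gives 6 + 5 + 6 + 10 + 5 + 10 + 10 = 52 candies with no flavour reaching 11.
The next candy forces some flavour to 11, so 52 + 1 = 53.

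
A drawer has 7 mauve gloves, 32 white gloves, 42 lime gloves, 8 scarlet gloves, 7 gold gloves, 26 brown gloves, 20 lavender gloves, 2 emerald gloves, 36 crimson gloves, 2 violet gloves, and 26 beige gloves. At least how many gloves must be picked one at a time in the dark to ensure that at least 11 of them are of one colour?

The 11 colours are the holes; the gloves drawn are the pigeons.
To avoid 11 of any one colour, the worst case takes at most 10 of each colour, or every glove of a colour that has fewer than 10.
That gives 7 + 10 + 10 + 8 + 7 + 10 + 10 + 2 + 10 + 2 + 10 = 86 gloves with no colour reaching 11.
The next glove forces some colour to 11, so 86 + 1 = 87.

87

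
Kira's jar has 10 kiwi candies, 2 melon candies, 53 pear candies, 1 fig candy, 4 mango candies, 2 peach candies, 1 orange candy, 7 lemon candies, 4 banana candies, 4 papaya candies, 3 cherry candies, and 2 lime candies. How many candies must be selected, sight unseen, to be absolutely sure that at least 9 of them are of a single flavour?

By pigeonhole, put each drawn candy into a box by flavour. The largest draw with every box below 9 takes min(count, 8) from each flavour; flavours with fewer than 8 contribute all they have.
Σ min(cᵢ, 8) = 8 + 2 + 8 + 1 + 4 + 2 + 1 + 7 + 4 + 4 + 3 + 2 = 46.
Draw number 46 + 1 = 47 must push one box to 9.

47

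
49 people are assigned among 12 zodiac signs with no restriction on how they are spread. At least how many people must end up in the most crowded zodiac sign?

The 12 zodiac signs are the holes and the 49 people are the pigeons.
If every zodiac sign held at most 4 people, the total would be at most 12 × 4 = 48, which is less than 49.
So some zodiac sign holds at least ⌈49/12⌉ = 5 people.

5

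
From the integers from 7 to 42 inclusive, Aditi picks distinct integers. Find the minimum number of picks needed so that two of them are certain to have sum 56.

Two chosen integers sum to 56 exactly when both halves of some pair {x, 56−x} with 14 ≤ x ≤ 56−x ≤ 42 are chosen — 14 such pairs.
The remaining 8 elements (those with no distinct partner in range) can never complete a 56-sum, so the worst case takes all of them and one from each pair: 8 + 14 = 22.
The 23rd integer has to be the second member of some pair, so 22 + 1 = 23.

23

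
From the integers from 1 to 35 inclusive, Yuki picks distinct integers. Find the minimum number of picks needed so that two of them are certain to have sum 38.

Two chosen integers sum to 38 exactly when both halves of some pair {x, 38−x} with 3 ≤ x ≤ 38−x ≤ 35 are chosen — 16 such pairs.
The remaining 3 elements (those with no distinct partner in range) can never complete a 38-sum, so the worst case takes all of them and one from each pair: 3 + 16 = 19.
The 20th integer has to be the second member of some pair, so 19 + 1 = 20.

20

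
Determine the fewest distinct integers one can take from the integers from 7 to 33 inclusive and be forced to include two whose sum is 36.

17

Group the elements by complementary pair {x, 36−x}: {7,29}, {8,28}, {9,27}, …, giving 11 two-element pairs, the single value 18 (it cannot pair with itself since the integers are distinct), and 4 integers whose partner 36−x falls outside [7,33].
Treating each of those 16 groups as a pigeonhole, one can pick one integer per group — 16 integers — with no two summing to 36.
The 17th integer lands in an occupied pair, forcing a sum of 36.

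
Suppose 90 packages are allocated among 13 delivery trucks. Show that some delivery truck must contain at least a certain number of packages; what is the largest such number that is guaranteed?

7

The 13 delivery trucks are the holes and the 90 packages are the pigeons.
If every delivery truck held at most 6 packages, the total would be at most 13 × 6 = 78, which is less than 90.
So some delivery truck holds at least ⌈90/13⌉ = 7 packages.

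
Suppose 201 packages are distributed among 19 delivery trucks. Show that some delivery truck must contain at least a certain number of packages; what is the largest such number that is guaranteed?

11

The 19 delivery trucks are the holes and the 201 packages are the pigeons.
If every delivery truck held at most 10 packages, the total would be at most 19 × 10 = 190, which is less than 201.
So some delivery truck holds at least ⌈201/19⌉ = 11 packages.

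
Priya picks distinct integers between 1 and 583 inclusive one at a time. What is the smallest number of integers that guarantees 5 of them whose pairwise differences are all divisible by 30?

Integers whose pairwise differences are multiples of 30 are exactly those sharing a remainder mod 30. By pigeonhole, the 30 residue classes mod 30 are the pigeonholes.
With 120 integers one could put 4 in each residue class and have no class reach 5.
The 121st integer pushes some class to 5, so 30·4 + 1 = 121.

121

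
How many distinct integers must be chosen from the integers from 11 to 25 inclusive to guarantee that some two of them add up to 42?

A set avoiding the sum 42 can contain at most one of each pair {x, 42−x}, plus the 7 elements whose complement lies outside the range or equal to its own complement.
The integers 11, …, 21 (11 of them) are such a set: any two sum to at least 11+12 = 23 and at most 20+21 = 41 < 42.
By pigeonhole, any 12th integer completes one of the 4 pairs, so 12 choices force a sum of 42.

12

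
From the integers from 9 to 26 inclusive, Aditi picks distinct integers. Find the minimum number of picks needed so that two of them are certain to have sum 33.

11

Group the elements by complementary pair {x, 33−x}: {9,24}, {10,23}, {11,22}, …, giving 8 two-element pairs and 2 integers whose partner 33−x falls outside [9,26].
By the pigeonhole principle, treating each of those 10 groups as a pigeonhole, one can pick one integer per group — 10 integers — with no two summing to 33.
The 11th integer lands in an occupied pair, forcing a sum of 33.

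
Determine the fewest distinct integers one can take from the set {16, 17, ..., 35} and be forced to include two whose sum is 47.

13

Two chosen integers sum to 47 exactly when both halves of some pair {x, 47−x} with 16 ≤ x ≤ 47−x ≤ 31 are chosen — 8 such pairs.
The remaining 4 elements (those with no distinct partner in range) can never complete a 47-sum, so the worst case takes all of them and one from each pair: 4 + 8 = 12.
By the pigeonhole principle, the 13th integer has to be the second member of some pair, so 12 + 1 = 13.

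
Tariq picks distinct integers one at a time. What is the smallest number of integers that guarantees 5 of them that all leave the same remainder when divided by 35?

By pigeonhole, the 35 residue classes mod 35 are the pigeonholes.
With 140 integers one could put 4 in each residue class and have no class reach 5.
The 141st integer pushes some class to 5, so 35·4 + 1 = 141.

141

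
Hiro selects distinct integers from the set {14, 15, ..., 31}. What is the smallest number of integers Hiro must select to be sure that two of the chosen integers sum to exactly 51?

Two chosen integers sum to 51 exactly when both halves of some pair {x, 51−x} with 20 ≤ x ≤ 51−x ≤ 31 are chosen — 6 such pairs.
The remaining 6 elements (those with no distinct partner in range) can never complete a 51-sum, so the worst case takes all of them and one from each pair: 6 + 6 = 12.
Pigeonhole: the 13th integer has to be the second member of some pair, so 12 + 1 = 13.

13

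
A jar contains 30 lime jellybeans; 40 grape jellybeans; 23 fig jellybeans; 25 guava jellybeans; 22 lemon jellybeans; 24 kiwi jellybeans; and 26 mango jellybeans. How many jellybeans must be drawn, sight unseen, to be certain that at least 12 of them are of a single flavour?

An adversary could hand out at most 11 jellybeans per flavour: 11 + 11 + 11 + 11 + 11 + 11 + 11 = 77 jellybeans and still no flavour has 12.
By pigeonhole, one more jellybean lands in a flavour already at 11, so 78 draws are enough and 77 are not.

78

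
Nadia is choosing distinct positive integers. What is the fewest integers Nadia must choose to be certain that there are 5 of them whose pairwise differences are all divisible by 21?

Integers whose pairwise differences are multiples of 21 are exactly those sharing a remainder mod 21. By the pigeonhole principle, the 21 residue classes mod 21 are the pigeonholes.
With 84 integers one could put 4 in each residue class and have no class reach 5.
The 85th integer pushes some class to 5, so 21·4 + 1 = 85.

85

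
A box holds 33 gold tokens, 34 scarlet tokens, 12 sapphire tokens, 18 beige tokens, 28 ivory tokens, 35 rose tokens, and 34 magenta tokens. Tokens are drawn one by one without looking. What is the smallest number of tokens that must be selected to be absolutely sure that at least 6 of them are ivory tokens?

In the worst case for collecting ivory tokens, every non-ivory token comes out first.
There are 33 + 34 + 12 + 18 + 35 + 34 = 166 non-ivory tokens altogether.
After those, each further token must be ivory, so 166 + 6 = 172 draws guarantee 6 ivory tokens.

172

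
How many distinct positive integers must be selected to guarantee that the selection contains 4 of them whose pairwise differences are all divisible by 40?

121

Integers whose pairwise differences are multiples of 40 are exactly those sharing a remainder mod 40. Pigeonhole: the 40 residue classes mod 40 are the pigeonholes.
With 120 integers one could put 3 in each residue class and have no class reach 4.
The 121st integer pushes some class to 4, so 40·3 + 1 = 121.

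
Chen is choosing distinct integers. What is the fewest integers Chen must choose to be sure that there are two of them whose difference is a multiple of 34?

Integers whose pairwise differences are multiples of 34 are exactly those sharing a remainder mod 34. The 34 residue classes mod 34 are the pigeonholes.
With 34 integers one could put 1 in each residue class and have no class reach 2.
The 35th integer pushes some class to 2, so 34·1 + 1 = 35.

35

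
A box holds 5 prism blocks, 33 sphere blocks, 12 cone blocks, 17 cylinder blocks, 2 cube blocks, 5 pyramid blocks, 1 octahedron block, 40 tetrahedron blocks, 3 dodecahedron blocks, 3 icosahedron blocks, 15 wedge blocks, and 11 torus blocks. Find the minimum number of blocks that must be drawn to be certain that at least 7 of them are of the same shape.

56

Put each drawn block into a box by shape. The largest draw with every box below 7 takes min(count, 6) from each shape; shapes with fewer than 6 contribute all they have.
Σ min(cᵢ, 6) = 5 + 6 + 6 + 6 + 2 + 5 + 1 + 6 + 3 + 3 + 6 + 6 = 55.
Draw number 55 + 1 = 56 must push one box to 7.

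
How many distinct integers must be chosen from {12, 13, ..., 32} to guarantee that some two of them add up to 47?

Two chosen integers sum to 47 exactly when both halves of some pair {x, 47−x} with 15 ≤ x ≤ 47−x ≤ 32 are chosen — 9 such pairs.
The remaining 3 elements (those with no distinct partner in range) can never complete a 47-sum, so the worst case takes all of them and one from each pair: 3 + 9 = 12.
By pigeonhole, the 13th integer has to be the second member of some pair, so 12 + 1 = 13.

13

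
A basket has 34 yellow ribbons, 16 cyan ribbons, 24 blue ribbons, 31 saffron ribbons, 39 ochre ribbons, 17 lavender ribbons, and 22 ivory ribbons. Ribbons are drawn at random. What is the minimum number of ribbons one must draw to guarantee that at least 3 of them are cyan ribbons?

170

In the worst case for collecting cyan ribbons, every non-cyan ribbon comes out first.
There are 34 + 24 + 31 + 39 + 17 + 22 = 167 non-cyan ribbons altogether.
After those, each further ribbon must be cyan, so 167 + 3 = 170 draws guarantee 3 cyan ribbons.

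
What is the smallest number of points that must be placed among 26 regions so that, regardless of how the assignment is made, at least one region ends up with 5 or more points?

105

With 104 points one could put exactly 4 in each of the 26 regions, and no region would reach 5.
One more point must land in a region that already has 4, giving it 5.
So 26 × 4 + 1 = 105 points are required.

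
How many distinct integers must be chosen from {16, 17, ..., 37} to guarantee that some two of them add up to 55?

A set avoiding the sum 55 can contain at most one of each pair {x, 55−x}, plus the 2 elements whose complement lies outside the range.
The integers 16, …, 27 (12 of them) are such a set: any two sum to at least 16+17 = 33 and at most 26+27 = 53 < 55.
Any 13th integer completes one of the 10 pairs, so 13 choices force a sum of 55.

13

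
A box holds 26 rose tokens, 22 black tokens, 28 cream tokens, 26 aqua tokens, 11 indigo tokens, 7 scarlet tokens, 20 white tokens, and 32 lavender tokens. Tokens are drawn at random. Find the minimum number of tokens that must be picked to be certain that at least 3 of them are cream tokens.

In the worst case for collecting cream tokens, every non-cream token comes out first.
There are 26 + 22 + 26 + 11 + 7 + 20 + 32 = 144 non-cream tokens altogether.
After those, each further token must be cream, so 144 + 3 = 147 draws guarantee 3 cream tokens.

147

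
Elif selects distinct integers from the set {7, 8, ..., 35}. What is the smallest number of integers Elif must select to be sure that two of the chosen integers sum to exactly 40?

17

Group the elements by complementary pair {x, 40−x}: {7,33}, {8,32}, {9,31}, …, giving 13 two-element pairs, the single value 20 (it cannot pair with itself since the integers are distinct), and 2 integers whose partner 40−x falls outside [7,35].
Treating each of those 16 groups as a pigeonhole, one can pick one integer per group — 16 integers — with no two summing to 40.
The 17th integer lands in an occupied pair, forcing a sum of 40.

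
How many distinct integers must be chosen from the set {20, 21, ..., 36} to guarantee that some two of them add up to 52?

Group the elements by complementary pair {x, 52−x}: {20,32}, {21,31}, {22,30}, …, giving 6 two-element pairs, the single value 26 (it cannot pair with itself since the integers are distinct), and 4 integers whose partner 52−x falls outside [20,36].
Treating each of those 11 groups as a pigeonhole, one can pick one integer per group — 11 integers — with no two summing to 52.
The 12th integer lands in an occupied pair, forcing a sum of 52.

12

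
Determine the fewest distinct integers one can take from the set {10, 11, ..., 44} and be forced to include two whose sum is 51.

20

Two chosen integers sum to 51 exactly when both halves of some pair {x, 51−x} with 10 ≤ x ≤ 51−x ≤ 41 are chosen — 16 such pairs.
The remaining 3 elements (those with no distinct partner in range) can never complete a 51-sum, so the worst case takes all of them and one from each pair: 3 + 16 = 19.
The 20th integer has to be the second member of some pair, so 19 + 1 = 20.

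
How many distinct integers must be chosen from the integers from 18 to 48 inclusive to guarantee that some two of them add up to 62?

Two chosen integers sum to 62 exactly when both halves of some pair {x, 62−x} with 18 ≤ x ≤ 62−x ≤ 44 are chosen — 13 such pairs.
The remaining 5 elements (those with no distinct partner in range) can never complete a 62-sum, so the worst case takes all of them and one from each pair: 5 + 13 = 18.
By pigeonhole, the 19th integer has to be the second member of some pair, so 18 + 1 = 19.

19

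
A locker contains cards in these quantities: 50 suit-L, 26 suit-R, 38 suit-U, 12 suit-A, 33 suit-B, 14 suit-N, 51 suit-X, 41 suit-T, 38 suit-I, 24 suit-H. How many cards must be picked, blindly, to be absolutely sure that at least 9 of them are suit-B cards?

In the worst case for collecting suit-B cards, every non-suit-B card comes out first.
There are 50 + 26 + 38 + 12 + 14 + 51 + 41 + 38 + 24 = 294 non-suit-B cards altogether.
After those, each further card must be suit-B, so 294 + 9 = 303 draws guarantee 9 suit-B cards.

303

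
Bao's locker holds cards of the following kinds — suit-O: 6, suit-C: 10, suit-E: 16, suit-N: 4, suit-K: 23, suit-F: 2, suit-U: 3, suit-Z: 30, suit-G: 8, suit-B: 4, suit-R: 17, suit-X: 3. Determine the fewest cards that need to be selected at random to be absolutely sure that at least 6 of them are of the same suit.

52

An adversary could hand out at most 5 cards per suit (5 suits run out sooner): 5 + 5 + 5 + 4 + 5 + 2 + 3 + 5 + 5 + 4 + 5 + 3 = 51 cards and still no suit has 6.
One more card lands in a suit already at 5, so 52 draws are enough and 51 are not.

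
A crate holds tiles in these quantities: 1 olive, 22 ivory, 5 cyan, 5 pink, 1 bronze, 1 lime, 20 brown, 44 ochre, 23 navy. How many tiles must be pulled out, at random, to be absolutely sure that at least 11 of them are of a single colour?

54

By the pigeonhole principle, put each drawn tile into a box by colour. The largest draw with every box below 11 takes min(count, 10) from each colour; colours with fewer than 10 contribute all they have.
Σ min(cᵢ, 10) = 1 + 10 + 5 + 5 + 1 + 1 + 10 + 10 + 10 = 53.
Draw number 53 + 1 = 54 must push one box to 11.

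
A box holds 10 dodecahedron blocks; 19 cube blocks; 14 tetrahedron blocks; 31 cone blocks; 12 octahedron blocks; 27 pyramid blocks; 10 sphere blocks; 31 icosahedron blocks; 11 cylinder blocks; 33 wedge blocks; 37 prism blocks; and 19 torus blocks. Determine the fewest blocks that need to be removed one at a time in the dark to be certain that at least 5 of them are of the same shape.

An adversary could hand out at most 4 blocks per shape: 4 + 4 + 4 + 4 + 4 + 4 + 4 + 4 + 4 + 4 + 4 + 4 = 48 blocks and still no shape has 5.
By the pigeonhole principle, one more block lands in a shape already at 4, so 49 draws are enough and 48 are not.

49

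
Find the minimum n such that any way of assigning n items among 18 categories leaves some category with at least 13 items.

217

With 216 items one could put exactly 12 in each of the 18 categories, and no category would reach 13.
Pigeonhole: one more item must land in a category that already has 12, giving it 13.
So 18 × 12 + 1 = 217 items are required.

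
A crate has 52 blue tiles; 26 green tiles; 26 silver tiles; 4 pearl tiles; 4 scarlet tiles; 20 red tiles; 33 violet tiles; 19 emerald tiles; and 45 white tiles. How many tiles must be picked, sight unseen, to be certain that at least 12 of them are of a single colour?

86

The 9 colours are the holes; the tiles drawn are the pigeons.
To avoid 12 of any one colour, the worst case takes at most 11 of each colour, or every tile of a colour that has fewer than 11.
That gives 11 + 11 + 11 + 4 + 4 + 11 + 11 + 11 + 11 = 85 tiles with no colour reaching 12.
The next tile forces some colour to 12, so 85 + 1 = 86.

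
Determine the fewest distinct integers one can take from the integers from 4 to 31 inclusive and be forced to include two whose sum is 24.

21

Two chosen integers sum to 24 exactly when both halves of some pair {x, 24−x} with 4 ≤ x ≤ 24−x ≤ 20 are chosen — 8 such pairs.
The remaining 12 elements (those with no distinct partner in range) can never complete a 24-sum, so the worst case takes all of them and one from each pair: 12 + 8 = 20.
By the pigeonhole principle, the 21st integer has to be the second member of some pair, so 20 + 1 = 21.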